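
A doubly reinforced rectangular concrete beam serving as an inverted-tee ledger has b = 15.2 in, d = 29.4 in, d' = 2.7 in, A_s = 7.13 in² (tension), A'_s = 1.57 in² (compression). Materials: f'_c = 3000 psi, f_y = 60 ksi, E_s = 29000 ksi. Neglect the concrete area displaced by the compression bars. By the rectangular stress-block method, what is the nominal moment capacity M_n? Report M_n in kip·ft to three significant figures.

Assume both steels yield.
a = (A_s − A'_s) f_y/(0.85 f'_c b) = (7.13 − 1.57) × 60/(0.85 × 3 × 15.2) = 8.607 in.
c = a/β₁ = 8.607/0.85 = 10.126 in; ε'_s = 0.003(c − d')/c = 0.0022 ≥ ε_y = 0.0021, so the compression steel yields.
M_n = (A_s − A'_s) f_y (d − a/2) + A'_s f_y (d − d') = 333.6 × (29.4 − 4.3035) + 94.2 × (29.4 − 2.7) = 8372.2 + 2515.1 = 10887.3 kip·in = 10887.3/12 = 907.28 kip·ft.

M_n ≈ 907 kip·ft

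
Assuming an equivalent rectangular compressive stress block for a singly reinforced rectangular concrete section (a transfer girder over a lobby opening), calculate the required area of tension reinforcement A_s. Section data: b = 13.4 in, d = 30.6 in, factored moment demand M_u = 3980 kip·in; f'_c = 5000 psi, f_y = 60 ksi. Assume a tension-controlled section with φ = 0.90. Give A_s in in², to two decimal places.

M_n = M_u/φ = 3980/0.90 = 4422.22 kip·in.
From M_n = 0.85 f'_c a b (d − a/2):
a = d − √(d² − 2M_n/(0.85 f'_c b)) = 30.6 − √(30.6² − 2 × 4422.22/(0.85 × 5 × 13.4)) = 2.653 in.
A_s = 0.85 f'_c a b / f_y = 0.85 × 5 × 2.653 × 13.4 / 60 = 2.518 in².

A_s ≈ 2.52 in²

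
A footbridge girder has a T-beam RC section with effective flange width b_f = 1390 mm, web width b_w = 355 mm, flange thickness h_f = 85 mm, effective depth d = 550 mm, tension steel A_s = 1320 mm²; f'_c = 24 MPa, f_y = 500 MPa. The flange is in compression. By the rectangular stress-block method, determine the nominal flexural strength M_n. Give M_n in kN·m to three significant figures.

Tension: T = A_s f_y = 1320 × 500 = 660000 N.
Try a within the flange: a = T/(0.85 f'_c b_f) = 660000/(0.85 × 24 × 1390) = 23.28 mm.
Since a = 23.28 ≤ h_f = 85 mm, the stress block lies entirely in the flange; analyse as a rectangular beam of width b_f.
M_n = T(d − a/2) = 660000 × (550 − 11.64) = 355.32 × 10⁶ N·mm.
M_n = 355.32 kN·m.

M_n ≈ 355 kN·m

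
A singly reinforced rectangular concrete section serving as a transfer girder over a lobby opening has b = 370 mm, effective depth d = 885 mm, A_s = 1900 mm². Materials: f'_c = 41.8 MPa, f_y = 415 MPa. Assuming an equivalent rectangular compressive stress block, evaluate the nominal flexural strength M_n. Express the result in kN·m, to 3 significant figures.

T = A_s f_y = 1900 × 415 = 788500 N = 788.5 kN.
From C = T: a = T/(0.85 f'_c b) = 788500/(0.85 × 41.8 × 370) = 59.98 mm.
M_n = T(d − a/2) = 788.5 kN × (885 − 29.99) mm = 674.18 kN·m.

M_n ≈ 674 kN·m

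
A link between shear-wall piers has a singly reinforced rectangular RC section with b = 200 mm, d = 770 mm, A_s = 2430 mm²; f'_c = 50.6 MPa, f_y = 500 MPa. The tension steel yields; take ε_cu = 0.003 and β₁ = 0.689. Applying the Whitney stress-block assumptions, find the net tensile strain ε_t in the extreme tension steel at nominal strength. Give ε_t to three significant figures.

ε_t ≈ 0.00827

a = A_s f_y/(0.85 f'_c b) = 141.25 mm.
β₁ = 0.689, so c = a/β₁ = 141.25/0.689 = 205.01 mm.
From the linear strain diagram with ε_cu = 0.003: ε_t = 0.003 (d − c)/c = 0.003 × (770 − 205.01)/205.01 = 0.00827.
Since ε_t ≥ 0.005, the section is tension-controlled.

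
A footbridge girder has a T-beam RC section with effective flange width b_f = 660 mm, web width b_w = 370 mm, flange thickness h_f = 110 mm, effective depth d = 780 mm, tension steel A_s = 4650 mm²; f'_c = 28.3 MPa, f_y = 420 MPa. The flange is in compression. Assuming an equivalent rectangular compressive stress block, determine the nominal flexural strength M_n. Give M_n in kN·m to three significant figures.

Tension: T = A_s f_y = 4650 × 420 = 1953000 N.
Try a within the flange: a = T/(0.85 f'_c b_f) = 1953000/(0.85 × 28.3 × 660) = 123.01 mm.
a = 123.01 > h_f = 110 mm: the block extends into the web. Split into flange-overhang and web parts.
C_f = 0.85 f'_c (b_f − b_w) h_f = 0.85 × 28.3 × (660 − 370) × 110 = 767355 N.
Remaining web compression depth: a_w = (T − C_f)/(0.85 f'_c b_w) = (1953000 − 767355)/(0.85 × 28.3 × 370) = 133.21 mm.
M_n = C_f(d − h_f/2) + (T − C_f)(d − a_w/2) = 767355 × (780 − 55) + 1185645 × (780 − 66.605) = 556.33 + 845.83 = 1402.16 × 10⁶ N·mm.
M_n = 1402.16 kN·m.

M_n ≈ 1400 kN·m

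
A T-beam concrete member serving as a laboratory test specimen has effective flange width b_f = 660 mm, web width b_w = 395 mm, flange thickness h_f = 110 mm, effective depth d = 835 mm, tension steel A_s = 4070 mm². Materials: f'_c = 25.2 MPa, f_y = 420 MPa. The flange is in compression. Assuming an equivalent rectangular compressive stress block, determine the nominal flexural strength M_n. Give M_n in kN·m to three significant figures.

M_n ≈ 1320 kN·m

Tension: T = A_s f_y = 4070 × 420 = 1709400 N.
Try a within the flange: a = T/(0.85 f'_c b_f) = 1709400/(0.85 × 25.2 × 660) = 120.92 mm.
a = 120.92 > h_f = 110 mm: the block extends into the web. Split into flange-overhang and web parts.
C_f = 0.85 f'_c (b_f − b_w) h_f = 0.85 × 25.2 × (660 − 395) × 110 = 624393 N.
Remaining web compression depth: a_w = (T − C_f)/(0.85 f'_c b_w) = (1709400 − 624393)/(0.85 × 25.2 × 395) = 128.24 mm.
M_n = C_f(d − h_f/2) + (T − C_f)(d − a_w/2) = 624393 × (835 − 55) + 1085007 × (835 − 64.12) = 487.03 + 836.41 = 1323.44 × 10⁶ N·mm.
M_n = 1323.44 kN·m.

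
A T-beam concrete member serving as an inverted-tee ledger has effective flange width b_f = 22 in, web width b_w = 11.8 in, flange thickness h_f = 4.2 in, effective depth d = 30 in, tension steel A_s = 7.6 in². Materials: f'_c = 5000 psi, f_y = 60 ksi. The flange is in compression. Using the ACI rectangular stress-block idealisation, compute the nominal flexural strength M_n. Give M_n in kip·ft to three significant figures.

M_n ≈ 1050 kip·ft

Tension: T = A_s f_y = 7.6 × 60 = 456 kips.
Try a within the flange: a = T/(0.85 f'_c b_f) = 456/(0.85 × 5 × 22) = 4.877 in.
a = 4.877 > h_f = 4.2 in: the block extends into the web. Split into flange-overhang and web parts.
C_f = 0.85 f'_c (b_f − b_w) h_f = 0.85 × 5 × (22 − 11.8) × 4.2 = 182.1 kips.
Remaining web compression depth: a_w = (T − C_f)/(0.85 f'_c b_w) = (456 − 182.1)/(0.85 × 5 × 11.8) = 5.462 in.
M_n = C_f(d − h_f/2) + (T − C_f)(d − a_w/2) = 182.1 × (30 − 2.1) + 273.9 × (30 − 2.731) = 5080.6 + 7469.0 = 12549.6 kip·in.
M_n = 12549.6/12 = 1045.80 kip·ft.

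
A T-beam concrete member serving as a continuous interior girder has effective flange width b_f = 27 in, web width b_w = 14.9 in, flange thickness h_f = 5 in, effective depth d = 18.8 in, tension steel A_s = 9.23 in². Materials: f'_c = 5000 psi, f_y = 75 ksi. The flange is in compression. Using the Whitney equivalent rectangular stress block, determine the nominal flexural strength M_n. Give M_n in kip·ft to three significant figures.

M_n ≈ 906 kip·ft

Tension: T = A_s f_y = 9.23 × 75 = 692.25 kips.
Try a within the flange: a = T/(0.85 f'_c b_f) = 692.25/(0.85 × 5 × 27) = 6.033 in.
a = 6.033 > h_f = 5 in: the block extends into the web. Split into flange-overhang and web parts.
C_f = 0.85 f'_c (b_f − b_w) h_f = 0.85 × 5 × (27 − 14.9) × 5 = 257.1 kips.
Remaining web compression depth: a_w = (T − C_f)/(0.85 f'_c b_w) = (692.25 − 257.1)/(0.85 × 5 × 14.9) = 6.872 in.
M_n = C_f(d − h_f/2) + (T − C_f)(d − a_w/2) = 257.1 × (18.8 − 2.5) + 435.15 × (18.8 − 3.436) = 4190.7 + 6685.6 = 10876.3 kip·in.
M_n = 10876.3/12 = 906.36 kip·ft.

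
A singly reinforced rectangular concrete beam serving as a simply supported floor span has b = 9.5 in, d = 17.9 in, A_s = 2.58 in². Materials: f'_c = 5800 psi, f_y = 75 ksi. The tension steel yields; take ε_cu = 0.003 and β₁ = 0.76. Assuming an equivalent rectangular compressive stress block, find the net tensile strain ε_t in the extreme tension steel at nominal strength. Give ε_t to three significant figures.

ε_t ≈ 0.00688

a = A_s f_y/(0.85 f'_c b) = 4.132 in.
β₁ = 0.76, so c = a/β₁ = 4.132/0.76 = 5.437 in.
From the linear strain diagram with ε_cu = 0.003: ε_t = 0.003 (d − c)/c = 0.003 × (17.9 − 5.437)/5.437 = 0.00688.
Since ε_t ≥ 0.005, the section is tension-controlled.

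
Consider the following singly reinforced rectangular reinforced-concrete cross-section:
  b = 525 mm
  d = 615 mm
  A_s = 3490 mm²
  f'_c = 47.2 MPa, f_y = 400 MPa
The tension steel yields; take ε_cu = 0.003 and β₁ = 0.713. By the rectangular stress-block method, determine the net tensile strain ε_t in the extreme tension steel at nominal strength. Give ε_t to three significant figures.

a = A_s f_y/(0.85 f'_c b) = 66.28 mm.
β₁ = 0.713, so c = a/β₁ = 66.28/0.713 = 92.96 mm.
From the linear strain diagram with ε_cu = 0.003: ε_t = 0.003 (d − c)/c = 0.003 × (615 − 92.96)/92.96 = 0.0168.
Since ε_t ≥ 0.005, the section is tension-controlled.

ε_t ≈ 0.0168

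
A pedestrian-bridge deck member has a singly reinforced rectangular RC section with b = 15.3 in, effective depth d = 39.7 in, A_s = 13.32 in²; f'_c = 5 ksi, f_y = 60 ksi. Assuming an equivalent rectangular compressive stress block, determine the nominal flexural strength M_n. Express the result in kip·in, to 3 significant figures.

M_n ≈ 26800 kip·in

T = A_s f_y = 13.32 × 60 = 799.2 kips.
a = T/(0.85 f'_c b) = 799.2/(0.85 × 5 × 15.3) = 12.291 in.
M_n = T(d − a/2) = 799.2 × (39.7 − 6.1455) = 26816.8 kip·in.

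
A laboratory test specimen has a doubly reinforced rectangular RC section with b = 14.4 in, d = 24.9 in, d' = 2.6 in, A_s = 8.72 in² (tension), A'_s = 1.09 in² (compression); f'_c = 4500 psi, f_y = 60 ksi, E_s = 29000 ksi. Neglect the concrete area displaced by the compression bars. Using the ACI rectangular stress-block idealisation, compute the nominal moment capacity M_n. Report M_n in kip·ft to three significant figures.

Assume both steels yield.
a = (A_s − A'_s) f_y/(0.85 f'_c b) = (8.72 − 1.09) × 60/(0.85 × 4.5 × 14.4) = 8.312 in.
c = a/β₁ = 8.312/0.825 = 10.075 in; ε'_s = 0.003(c − d')/c = 0.0022 ≥ ε_y = 0.0021, so the compression steel yields.
M_n = (A_s − A'_s) f_y (d − a/2) + A'_s f_y (d − d') = 457.8 × (24.9 − 4.156) + 65.4 × (24.9 − 2.6) = 9496.6 + 1458.4 = 10955.0 kip·in = 10955.0/12 = 912.92 kip·ft.

M_n ≈ 913 kip·ft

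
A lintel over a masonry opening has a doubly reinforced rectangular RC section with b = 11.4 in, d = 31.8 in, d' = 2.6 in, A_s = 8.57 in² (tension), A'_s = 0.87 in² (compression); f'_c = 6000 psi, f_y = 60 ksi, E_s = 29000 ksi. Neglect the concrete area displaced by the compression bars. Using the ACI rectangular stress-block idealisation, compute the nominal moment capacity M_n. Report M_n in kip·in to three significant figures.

Assume both steels yield.
a = (A_s − A'_s) f_y/(0.85 f'_c b) = (8.57 − 0.87) × 60/(0.85 × 6 × 11.4) = 7.946 in.
c = a/β₁ = 7.946/0.75 = 10.595 in; ε'_s = 0.003(c − d')/c = 0.0023 ≥ ε_y = 0.0021, so the compression steel yields.
M_n = (A_s − A'_s) f_y (d − a/2) + A'_s f_y (d − d') = 462 × (31.8 − 3.973) + 52.2 × (31.8 − 2.6) = 12856.1 + 1524.2 = 14380.3 kip·in.

M_n ≈ 14400 kip·in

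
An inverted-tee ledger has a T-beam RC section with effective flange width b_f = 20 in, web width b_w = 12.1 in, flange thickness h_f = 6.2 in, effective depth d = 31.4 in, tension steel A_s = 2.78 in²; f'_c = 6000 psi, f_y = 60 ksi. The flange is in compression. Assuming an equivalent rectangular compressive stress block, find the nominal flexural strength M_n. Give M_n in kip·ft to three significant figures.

Tension: T = A_s f_y = 2.78 × 60 = 166.8 kips.
Try a within the flange: a = T/(0.85 f'_c b_f) = 166.8/(0.85 × 6 × 20) = 1.635 in.
Since a = 1.635 ≤ h_f = 6.2 in, the stress block lies entirely in the flange; analyse as a rectangular beam of width b_f.
M_n = T(d − a/2) = 166.8 × (31.4 − 0.8175) = 5101.2 kip·in.
M_n = 5101.2/12 = 425.10 kip·ft.

M_n ≈ 425 kip·ft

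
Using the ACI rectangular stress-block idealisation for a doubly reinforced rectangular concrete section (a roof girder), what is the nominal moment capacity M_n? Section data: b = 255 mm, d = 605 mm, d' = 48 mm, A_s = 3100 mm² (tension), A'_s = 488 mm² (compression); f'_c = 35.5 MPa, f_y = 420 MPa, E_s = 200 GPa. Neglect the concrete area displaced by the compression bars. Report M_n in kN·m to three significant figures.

M_n ≈ 700 kN·m

Assume both tension and compression steel yield.
Net tension couple steel: A_s − A'_s = 2612 mm².
a = (A_s − A'_s) f_y / (0.85 f'_c b) = 1097040/(0.85 × 35.5 × 255) = 142.57 mm.
c = a/β₁ = 142.57/0.796 = 179.11 mm; ε'_s = 0.003(c − d')/c = 0.0022 ≥ f_y/E_s = 0.0021, so compression steel does yield.
M_n = (A_s − A'_s) f_y (d − a/2) + A'_s f_y (d − d') = [1097040 × (605 − 71.285) + 204960 × (605 − 48)] × 10⁻⁶ = 585.51 + 114.16 = 699.67 kN·m.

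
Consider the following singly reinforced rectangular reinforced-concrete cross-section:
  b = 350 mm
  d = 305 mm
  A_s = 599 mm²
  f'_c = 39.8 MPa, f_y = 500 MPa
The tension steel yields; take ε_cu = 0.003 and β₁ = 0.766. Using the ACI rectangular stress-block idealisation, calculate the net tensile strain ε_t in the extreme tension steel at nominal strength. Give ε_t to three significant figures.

ε_t ≈ 0.0247

a = A_s f_y/(0.85 f'_c b) = 25.29 mm.
β₁ = 0.766, so c = a/β₁ = 25.29/0.766 = 33.02 mm.
From the linear strain diagram with ε_cu = 0.003: ε_t = 0.003 (d − c)/c = 0.003 × (305 − 33.02)/33.02 = 0.0247.
Since ε_t ≥ 0.005, the section is tension-controlled.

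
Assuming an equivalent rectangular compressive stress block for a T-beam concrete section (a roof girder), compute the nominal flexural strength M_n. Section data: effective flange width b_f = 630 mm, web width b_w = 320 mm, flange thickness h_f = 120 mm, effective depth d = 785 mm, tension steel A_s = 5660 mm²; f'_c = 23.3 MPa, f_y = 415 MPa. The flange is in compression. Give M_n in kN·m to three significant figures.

Tension: T = A_s f_y = 5660 × 415 = 2348900 N.
Try a within the flange: a = T/(0.85 f'_c b_f) = 2348900/(0.85 × 23.3 × 630) = 188.26 mm.
a = 188.26 > h_f = 120 mm: the block extends into the web. Split into flange-overhang and web parts.
C_f = 0.85 f'_c (b_f − b_w) h_f = 0.85 × 23.3 × (630 − 320) × 120 = 736746 N.
Remaining web compression depth: a_w = (T − C_f)/(0.85 f'_c b_w) = (2348900 − 736746)/(0.85 × 23.3 × 320) = 254.38 mm.
M_n = C_f(d − h_f/2) + (T − C_f)(d − a_w/2) = 736746 × (785 − 60) + 1612154 × (785 − 127.19) = 534.14 + 1060.49 = 1594.63 × 10⁶ N·mm.
M_n = 1594.63 kN·m.

M_n ≈ 1590 kN·m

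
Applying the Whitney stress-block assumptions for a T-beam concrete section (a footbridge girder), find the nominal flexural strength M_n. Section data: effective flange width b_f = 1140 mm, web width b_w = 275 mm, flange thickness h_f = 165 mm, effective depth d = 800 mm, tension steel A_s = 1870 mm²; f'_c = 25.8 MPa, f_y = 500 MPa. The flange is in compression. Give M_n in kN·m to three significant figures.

M_n ≈ 731 kN·m

Tension: T = A_s f_y = 1870 × 500 = 935000 N.
Try a within the flange: a = T/(0.85 f'_c b_f) = 935000/(0.85 × 25.8 × 1140) = 37.40 mm.
Since a = 37.40 ≤ h_f = 165 mm, the stress block lies entirely in the flange; analyse as a rectangular beam of width b_f.
M_n = T(d − a/2) = 935000 × (800 − 18.7) = 730.52 × 10⁶ N·mm.
M_n = 730.52 kN·m.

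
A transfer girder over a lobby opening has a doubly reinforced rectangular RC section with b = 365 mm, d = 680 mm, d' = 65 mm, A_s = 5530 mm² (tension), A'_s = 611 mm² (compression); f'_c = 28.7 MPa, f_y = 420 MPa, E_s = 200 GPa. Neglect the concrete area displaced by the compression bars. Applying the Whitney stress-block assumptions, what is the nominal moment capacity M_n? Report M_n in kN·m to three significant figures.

Assume both tension and compression steel yield.
Net tension couple steel: A_s − A'_s = 4919 mm².
a = (A_s − A'_s) f_y / (0.85 f'_c b) = 2065980/(0.85 × 28.7 × 365) = 232.02 mm.
c = a/β₁ = 232.02/0.845 = 274.58 mm; ε'_s = 0.003(c − d')/c = 0.0023 ≥ f_y/E_s = 0.0021, so compression steel does yield.
M_n = (A_s − A'_s) f_y (d − a/2) + A'_s f_y (d − d') = [2065980 × (680 − 116.01) + 256620 × (680 − 65)] × 10⁻⁶ = 1165.19 + 157.82 = 1323.01 kN·m.

M_n ≈ 1320 kN·m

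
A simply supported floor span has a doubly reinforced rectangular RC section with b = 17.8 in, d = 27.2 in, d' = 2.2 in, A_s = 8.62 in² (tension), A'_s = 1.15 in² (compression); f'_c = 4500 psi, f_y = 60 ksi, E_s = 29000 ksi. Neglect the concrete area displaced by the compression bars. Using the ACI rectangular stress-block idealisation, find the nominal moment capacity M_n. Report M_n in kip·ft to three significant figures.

Assume both steels yield.
a = (A_s − A'_s) f_y/(0.85 f'_c b) = (8.62 − 1.15) × 60/(0.85 × 4.5 × 17.8) = 6.583 in.
c = a/β₁ = 6.583/0.825 = 7.979 in; ε'_s = 0.003(c − d')/c = 0.0022 ≥ ε_y = 0.0021, so the compression steel yields.
M_n = (A_s − A'_s) f_y (d − a/2) + A'_s f_y (d − d') = 448.2 × (27.2 − 3.2915) + 69 × (27.2 − 2.2) = 10715.8 + 1725.0 = 12440.8 kip·in = 12440.8/12 = 1036.73 kip·ft.

M_n ≈ 1040 kip·ft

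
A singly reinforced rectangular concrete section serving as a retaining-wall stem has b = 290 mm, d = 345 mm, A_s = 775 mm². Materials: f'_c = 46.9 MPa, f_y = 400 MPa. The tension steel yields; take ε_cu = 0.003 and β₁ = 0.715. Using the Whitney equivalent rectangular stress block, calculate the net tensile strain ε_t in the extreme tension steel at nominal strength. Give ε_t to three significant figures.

ε_t ≈ 0.0246

a = A_s f_y/(0.85 f'_c b) = 26.81 mm.
β₁ = 0.715, so c = a/β₁ = 26.81/0.715 = 37.50 mm.
From the linear strain diagram with ε_cu = 0.003: ε_t = 0.003 (d − c)/c = 0.003 × (345 − 37.50)/37.50 = 0.0246.
Since ε_t ≥ 0.005, the section is tension-controlled.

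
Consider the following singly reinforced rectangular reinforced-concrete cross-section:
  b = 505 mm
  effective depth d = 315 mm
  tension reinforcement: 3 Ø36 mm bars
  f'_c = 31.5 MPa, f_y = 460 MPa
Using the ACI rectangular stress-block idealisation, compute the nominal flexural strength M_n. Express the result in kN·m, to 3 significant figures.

A_s = 3 × 1018 = 3054 mm².
T = A_s f_y = 3054 × 460 = 1404840 N = 1404.84 kN.
From C = T: a = T/(0.85 f'_c b) = 1404840/(0.85 × 31.5 × 505) = 103.90 mm.
M_n = T(d − a/2) = 1404.84 kN × (315 − 51.95) mm = 369.54 kN·m.

M_n ≈ 370 kN·m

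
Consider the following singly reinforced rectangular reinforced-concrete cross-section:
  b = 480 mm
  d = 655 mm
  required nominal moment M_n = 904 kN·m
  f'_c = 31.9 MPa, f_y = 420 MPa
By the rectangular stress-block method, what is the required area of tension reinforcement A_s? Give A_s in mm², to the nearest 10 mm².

With M_n = 0.85 f'_c a b (d − a/2), solve the quadratic for a:
a = d − √(d² − 2M_n/(0.85 f'_c b)) = 655 − √(655² − 2 × 904×10⁶/(0.85 × 31.9 × 480)) = 116.38 mm.
A_s = 0.85 f'_c a b / f_y = 0.85 × 31.9 × 116.38 × 480 / 420 = 3606.4 mm².

A_s ≈ 3610 mm²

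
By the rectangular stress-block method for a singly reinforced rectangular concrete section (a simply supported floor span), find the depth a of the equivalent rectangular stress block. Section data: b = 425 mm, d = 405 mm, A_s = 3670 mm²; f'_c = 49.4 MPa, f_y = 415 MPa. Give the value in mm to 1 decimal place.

T = A_s f_y = 3670 × 415 = 1523050 N = 1523.05 kN.
Setting C = 0.85 f'_c a b equal to T: a = 1523050/(0.85 × 49.4 × 425) = 85.3 mm.

a ≈ 85.3 mm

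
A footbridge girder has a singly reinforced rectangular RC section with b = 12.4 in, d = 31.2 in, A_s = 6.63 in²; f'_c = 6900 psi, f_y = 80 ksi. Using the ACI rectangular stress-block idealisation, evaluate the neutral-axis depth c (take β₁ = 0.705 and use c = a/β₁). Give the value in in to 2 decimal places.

T = A_s f_y = 6.63 × 80 = 530.4 kips.
a = T/(0.85 f'_c b) = 530.4/(0.85 × 6.9 × 12.4) = 7.2931 in.
With β₁ = 0.705, c = a/β₁ = 7.2931/0.705 = 10.34 in.

c ≈ 10.34 in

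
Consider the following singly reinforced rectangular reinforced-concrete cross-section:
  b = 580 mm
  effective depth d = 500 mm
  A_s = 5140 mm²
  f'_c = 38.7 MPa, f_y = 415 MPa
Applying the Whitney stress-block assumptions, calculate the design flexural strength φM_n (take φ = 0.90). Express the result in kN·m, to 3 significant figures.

φM_n ≈ 853 kN·m

T = A_s f_y = 5140 × 415 = 2133100 N = 2133.1 kN.
From C = T: a = T/(0.85 f'_c b) = 2133100/(0.85 × 38.7 × 580) = 111.80 mm.
M_n = T(d − a/2) = 2133.1 kN × (500 − 55.9) mm = 947.31 kN·m.
φM_n = 0.90 × 947.31 = 852.58 kN·m.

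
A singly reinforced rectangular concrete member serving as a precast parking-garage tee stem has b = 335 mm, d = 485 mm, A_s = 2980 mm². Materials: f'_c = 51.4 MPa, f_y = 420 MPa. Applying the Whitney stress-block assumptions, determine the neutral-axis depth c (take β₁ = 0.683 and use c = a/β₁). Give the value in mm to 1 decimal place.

c ≈ 125.2 mm

T = A_s f_y = 2980 × 420 = 1251600 N = 1251.6 kN.
Setting C = 0.85 f'_c a b equal to T: a = 1251600/(0.85 × 51.4 × 335) = 85.514 mm.
With β₁ = 0.683, c = a/β₁ = 85.514/0.683 = 125.2 mm.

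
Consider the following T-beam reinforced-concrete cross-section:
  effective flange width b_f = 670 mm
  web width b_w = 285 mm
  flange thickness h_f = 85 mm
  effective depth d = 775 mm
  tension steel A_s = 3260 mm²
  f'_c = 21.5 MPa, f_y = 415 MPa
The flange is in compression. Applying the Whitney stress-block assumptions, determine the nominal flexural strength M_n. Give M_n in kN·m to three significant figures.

Tension: T = A_s f_y = 3260 × 415 = 1352900 N.
Try a within the flange: a = T/(0.85 f'_c b_f) = 1352900/(0.85 × 21.5 × 670) = 110.49 mm.
a = 110.49 > h_f = 85 mm: the block extends into the web. Split into flange-overhang and web parts.
C_f = 0.85 f'_c (b_f − b_w) h_f = 0.85 × 21.5 × (670 − 285) × 85 = 598049 N.
Remaining web compression depth: a_w = (T − C_f)/(0.85 f'_c b_w) = (1352900 − 598049)/(0.85 × 21.5 × 285) = 144.93 mm.
M_n = C_f(d − h_f/2) + (T − C_f)(d − a_w/2) = 598049 × (775 − 42.5) + 754851 × (775 − 72.465) = 438.07 + 530.31 = 968.38 × 10⁶ N·mm.
M_n = 968.38 kN·m.

M_n ≈ 968 kN·m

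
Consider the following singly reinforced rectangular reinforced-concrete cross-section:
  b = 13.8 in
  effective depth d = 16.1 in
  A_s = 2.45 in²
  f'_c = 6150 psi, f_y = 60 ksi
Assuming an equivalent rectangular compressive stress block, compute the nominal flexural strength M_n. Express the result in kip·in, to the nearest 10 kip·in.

M_n ≈ 2220 kip·in

T = A_s f_y = 2.45 × 60 = 147 kips.
a = T/(0.85 f'_c b) = 147/(0.85 × 6.15 × 13.8) = 2.038 in.
M_n = T(d − a/2) = 147 × (16.1 − 1.019) = 2216.9 kip·in.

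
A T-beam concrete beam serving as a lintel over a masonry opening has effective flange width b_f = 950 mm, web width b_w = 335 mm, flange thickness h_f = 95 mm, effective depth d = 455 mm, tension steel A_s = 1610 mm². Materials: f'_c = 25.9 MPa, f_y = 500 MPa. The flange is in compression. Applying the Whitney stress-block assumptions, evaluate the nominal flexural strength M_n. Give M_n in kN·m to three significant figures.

M_n ≈ 351 kN·m

Tension: T = A_s f_y = 1610 × 500 = 805000 N.
Try a within the flange: a = T/(0.85 f'_c b_f) = 805000/(0.85 × 25.9 × 950) = 38.49 mm.
Since a = 38.49 ≤ h_f = 95 mm, the stress block lies entirely in the flange; analyse as a rectangular beam of width b_f.
M_n = T(d − a/2) = 805000 × (455 − 19.245) = 350.78 × 10⁶ N·mm.
M_n = 350.78 kN·m.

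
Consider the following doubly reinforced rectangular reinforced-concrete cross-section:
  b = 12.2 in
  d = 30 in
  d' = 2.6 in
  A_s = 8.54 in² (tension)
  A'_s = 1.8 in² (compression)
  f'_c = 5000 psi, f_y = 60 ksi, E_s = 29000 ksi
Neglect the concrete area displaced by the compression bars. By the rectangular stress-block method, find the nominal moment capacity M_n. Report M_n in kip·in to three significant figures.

Assume both steels yield.
a = (A_s − A'_s) f_y/(0.85 f'_c b) = (8.54 − 1.8) × 60/(0.85 × 5 × 12.2) = 7.799 in.
c = a/β₁ = 7.799/0.8 = 9.749 in; ε'_s = 0.003(c − d')/c = 0.0022 ≥ ε_y = 0.0021, so the compression steel yields.
M_n = (A_s − A'_s) f_y (d − a/2) + A'_s f_y (d − d') = 404.4 × (30 − 3.8995) + 108 × (30 − 2.6) = 10555.0 + 2959.2 = 13514.2 kip·in.

M_n ≈ 13500 kip·in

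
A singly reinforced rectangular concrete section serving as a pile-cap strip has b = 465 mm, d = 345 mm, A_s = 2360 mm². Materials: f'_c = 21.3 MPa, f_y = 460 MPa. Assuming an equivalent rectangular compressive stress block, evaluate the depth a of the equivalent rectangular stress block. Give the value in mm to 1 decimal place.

a ≈ 128.9 mm

T = A_s f_y = 2360 × 460 = 1085600 N = 1085.6 kN.
Setting C = 0.85 f'_c a b equal to T: a = 1085600/(0.85 × 21.3 × 465) = 128.9 mm.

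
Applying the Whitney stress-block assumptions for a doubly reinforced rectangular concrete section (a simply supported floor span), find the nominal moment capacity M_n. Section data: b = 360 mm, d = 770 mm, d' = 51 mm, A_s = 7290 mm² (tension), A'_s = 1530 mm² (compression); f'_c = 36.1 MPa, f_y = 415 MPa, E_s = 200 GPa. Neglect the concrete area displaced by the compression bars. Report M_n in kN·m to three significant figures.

M_n ≈ 2040 kN·m

Assume both tension and compression steel yield.
Net tension couple steel: A_s − A'_s = 5760 mm².
a = (A_s − A'_s) f_y / (0.85 f'_c b) = 2390400/(0.85 × 36.1 × 360) = 216.39 mm.
c = a/β₁ = 216.39/0.792 = 273.22 mm; ε'_s = 0.003(c − d')/c = 0.0024 ≥ f_y/E_s = 0.0021, so compression steel does yield.
M_n = (A_s − A'_s) f_y (d − a/2) + A'_s f_y (d − d') = [2390400 × (770 − 108.195) + 634950 × (770 − 51)] × 10⁻⁶ = 1581.98 + 456.53 = 2038.51 kN·m.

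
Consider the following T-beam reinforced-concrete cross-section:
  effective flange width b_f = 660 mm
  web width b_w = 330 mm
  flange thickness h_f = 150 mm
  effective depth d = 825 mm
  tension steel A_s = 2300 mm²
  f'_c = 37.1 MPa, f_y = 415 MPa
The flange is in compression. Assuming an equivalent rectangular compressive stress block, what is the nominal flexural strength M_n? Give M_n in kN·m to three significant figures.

M_n ≈ 766 kN·m

Tension: T = A_s f_y = 2300 × 415 = 954500 N.
Try a within the flange: a = T/(0.85 f'_c b_f) = 954500/(0.85 × 37.1 × 660) = 45.86 mm.
Since a = 45.86 ≤ h_f = 150 mm, the stress block lies entirely in the flange; analyse as a rectangular beam of width b_f.
M_n = T(d − a/2) = 954500 × (825 − 22.93) = 765.58 × 10⁶ N·mm.
M_n = 765.58 kN·m.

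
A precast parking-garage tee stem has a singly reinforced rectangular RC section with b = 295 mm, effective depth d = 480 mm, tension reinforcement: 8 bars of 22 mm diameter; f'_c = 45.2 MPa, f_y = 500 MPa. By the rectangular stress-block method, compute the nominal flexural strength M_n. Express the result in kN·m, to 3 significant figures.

A_s = 8 × 380 = 3040 mm².
T = A_s f_y = 3040 × 500 = 1520000 N = 1520 kN.
From C = T: a = T/(0.85 f'_c b) = 1520000/(0.85 × 45.2 × 295) = 134.11 mm.
M_n = T(d − a/2) = 1520 kN × (480 − 67.055) mm = 627.68 kN·m.

M_n ≈ 628 kN·m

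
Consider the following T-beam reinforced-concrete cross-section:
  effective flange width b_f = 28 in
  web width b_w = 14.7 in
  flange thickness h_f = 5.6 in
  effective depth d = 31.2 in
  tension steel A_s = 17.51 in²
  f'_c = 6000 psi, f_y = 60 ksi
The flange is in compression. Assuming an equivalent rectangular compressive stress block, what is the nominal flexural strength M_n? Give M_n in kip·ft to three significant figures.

M_n ≈ 2390 kip·ft

Tension: T = A_s f_y = 17.51 × 60 = 1050.6 kips.
Try a within the flange: a = T/(0.85 f'_c b_f) = 1050.6/(0.85 × 6 × 28) = 7.357 in.
a = 7.357 > h_f = 5.6 in: the block extends into the web. Split into flange-overhang and web parts.
C_f = 0.85 f'_c (b_f − b_w) h_f = 0.85 × 6 × (28 − 14.7) × 5.6 = 379.8 kips.
Remaining web compression depth: a_w = (T − C_f)/(0.85 f'_c b_w) = (1050.6 − 379.8)/(0.85 × 6 × 14.7) = 8.948 in.
M_n = C_f(d − h_f/2) + (T − C_f)(d − a_w/2) = 379.8 × (31.2 − 2.8) + 670.8 × (31.2 − 4.474) = 10786.3 + 17927.8 = 28714.1 kip·in.
M_n = 28714.1/12 = 2392.84 kip·ft.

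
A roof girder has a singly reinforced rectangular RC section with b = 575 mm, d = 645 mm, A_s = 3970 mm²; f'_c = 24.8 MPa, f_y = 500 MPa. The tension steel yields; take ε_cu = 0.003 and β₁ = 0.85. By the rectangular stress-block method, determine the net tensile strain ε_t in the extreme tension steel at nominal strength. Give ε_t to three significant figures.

a = A_s f_y/(0.85 f'_c b) = 163.77 mm.
β₁ = 0.85, so c = a/β₁ = 163.77/0.85 = 192.67 mm.
From the linear strain diagram with ε_cu = 0.003: ε_t = 0.003 (d − c)/c = 0.003 × (645 − 192.67)/192.67 = 0.00704.
Since ε_t ≥ 0.005, the section is tension-controlled.

ε_t ≈ 0.00704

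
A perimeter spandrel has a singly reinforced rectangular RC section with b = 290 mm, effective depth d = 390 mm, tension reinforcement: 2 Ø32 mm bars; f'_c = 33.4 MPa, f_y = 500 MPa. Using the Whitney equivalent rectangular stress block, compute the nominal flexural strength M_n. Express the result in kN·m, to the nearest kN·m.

M_n ≈ 274 kN·m

A_s = 2 × 804 = 1608 mm².
T = A_s f_y = 1608 × 500 = 804000 N = 804 kN.
From C = T: a = T/(0.85 f'_c b) = 804000/(0.85 × 33.4 × 290) = 97.65 mm.
M_n = T(d − a/2) = 804 kN × (390 − 48.825) mm = 274.30 kN·m.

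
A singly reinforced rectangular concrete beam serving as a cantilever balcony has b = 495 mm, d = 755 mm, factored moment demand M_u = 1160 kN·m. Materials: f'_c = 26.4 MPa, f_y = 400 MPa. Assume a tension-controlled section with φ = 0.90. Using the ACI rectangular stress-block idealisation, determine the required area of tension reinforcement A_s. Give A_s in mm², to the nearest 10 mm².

M_n = M_u/φ = 1160/0.90 = 1288.89 kN·m.
With M_n = 0.85 f'_c a b (d − a/2), solve the quadratic for a:
a = d − √(d² − 2M_n/(0.85 f'_c b)) = 755 − √(755² − 2 × 1288.89×10⁶/(0.85 × 26.4 × 495)) = 173.66 mm.
A_s = 0.85 f'_c a b / f_y = 0.85 × 26.4 × 173.66 × 495 / 400 = 4822.5 mm².

A_s ≈ 4820 mm²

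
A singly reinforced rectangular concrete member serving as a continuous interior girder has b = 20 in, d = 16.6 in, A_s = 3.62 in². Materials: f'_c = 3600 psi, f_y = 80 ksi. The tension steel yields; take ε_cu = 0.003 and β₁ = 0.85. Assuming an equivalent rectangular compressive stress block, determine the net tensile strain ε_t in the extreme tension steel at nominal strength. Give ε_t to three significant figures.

ε_t ≈ 0.00595

a = A_s f_y/(0.85 f'_c b) = 4.732 in.
β₁ = 0.85, so c = a/β₁ = 4.732/0.85 = 5.567 in.
From the linear strain diagram with ε_cu = 0.003: ε_t = 0.003 (d − c)/c = 0.003 × (16.6 − 5.567)/5.567 = 0.00595.
Since ε_t ≥ 0.005, the section is tension-controlled.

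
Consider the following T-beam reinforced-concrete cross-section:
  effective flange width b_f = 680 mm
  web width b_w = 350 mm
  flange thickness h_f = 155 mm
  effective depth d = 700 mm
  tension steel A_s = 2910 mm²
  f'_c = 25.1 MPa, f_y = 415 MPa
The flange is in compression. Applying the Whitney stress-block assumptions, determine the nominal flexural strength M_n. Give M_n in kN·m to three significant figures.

Tension: T = A_s f_y = 2910 × 415 = 1207650 N.
Try a within the flange: a = T/(0.85 f'_c b_f) = 1207650/(0.85 × 25.1 × 680) = 83.24 mm.
Since a = 83.24 ≤ h_f = 155 mm, the stress block lies entirely in the flange; analyse as a rectangular beam of width b_f.
M_n = T(d − a/2) = 1207650 × (700 − 41.62) = 795.09 × 10⁶ N·mm.
M_n = 795.09 kN·m.

M_n ≈ 795 kN·m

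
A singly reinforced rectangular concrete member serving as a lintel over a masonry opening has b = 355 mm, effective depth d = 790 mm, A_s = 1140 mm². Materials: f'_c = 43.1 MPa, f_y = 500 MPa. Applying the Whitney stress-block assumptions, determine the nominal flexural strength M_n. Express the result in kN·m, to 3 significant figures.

M_n ≈ 438 kN·m

T = A_s f_y = 1140 × 500 = 570000 N = 570 kN.
From C = T: a = T/(0.85 f'_c b) = 570000/(0.85 × 43.1 × 355) = 43.83 mm.
M_n = T(d − a/2) = 570 kN × (790 − 21.915) mm = 437.81 kN·m.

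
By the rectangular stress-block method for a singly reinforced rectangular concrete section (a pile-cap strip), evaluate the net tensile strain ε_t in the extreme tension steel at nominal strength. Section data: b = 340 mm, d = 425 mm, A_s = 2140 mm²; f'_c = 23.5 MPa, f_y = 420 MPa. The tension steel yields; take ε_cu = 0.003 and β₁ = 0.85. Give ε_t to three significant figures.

ε_t ≈ 0.00519

a = A_s f_y/(0.85 f'_c b) = 132.34 mm.
β₁ = 0.85, so c = a/β₁ = 132.34/0.85 = 155.69 mm.
From the linear strain diagram with ε_cu = 0.003: ε_t = 0.003 (d − c)/c = 0.003 × (425 − 155.69)/155.69 = 0.00519.
Since ε_t ≥ 0.005, the section is tension-controlled.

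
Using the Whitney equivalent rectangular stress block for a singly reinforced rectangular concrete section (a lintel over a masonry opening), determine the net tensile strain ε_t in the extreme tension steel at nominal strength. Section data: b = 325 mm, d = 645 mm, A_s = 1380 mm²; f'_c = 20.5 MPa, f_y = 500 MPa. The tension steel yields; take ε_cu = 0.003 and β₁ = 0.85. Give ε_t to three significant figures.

a = A_s f_y/(0.85 f'_c b) = 121.84 mm.
β₁ = 0.85, so c = a/β₁ = 121.84/0.85 = 143.34 mm.
From the linear strain diagram with ε_cu = 0.003: ε_t = 0.003 (d − c)/c = 0.003 × (645 − 143.34)/143.34 = 0.0105.
Since ε_t ≥ 0.005, the section is tension-controlled.

ε_t ≈ 0.0105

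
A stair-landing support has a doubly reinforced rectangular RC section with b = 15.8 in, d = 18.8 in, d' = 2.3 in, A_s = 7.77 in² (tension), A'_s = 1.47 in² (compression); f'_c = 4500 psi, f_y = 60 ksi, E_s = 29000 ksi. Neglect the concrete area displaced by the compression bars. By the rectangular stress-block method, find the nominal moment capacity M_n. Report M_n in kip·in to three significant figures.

M_n ≈ 7380 kip·in

Assume both steels yield.
a = (A_s − A'_s) f_y/(0.85 f'_c b) = (7.77 − 1.47) × 60/(0.85 × 4.5 × 15.8) = 6.255 in.
c = a/β₁ = 6.255/0.825 = 7.582 in; ε'_s = 0.003(c − d')/c = 0.0021 ≥ ε_y = 0.0021, so the compression steel yields.
M_n = (A_s − A'_s) f_y (d − a/2) + A'_s f_y (d − d') = 378 × (18.8 − 3.1275) + 88.2 × (18.8 − 2.3) = 5924.2 + 1455.3 = 7379.5 kip·in.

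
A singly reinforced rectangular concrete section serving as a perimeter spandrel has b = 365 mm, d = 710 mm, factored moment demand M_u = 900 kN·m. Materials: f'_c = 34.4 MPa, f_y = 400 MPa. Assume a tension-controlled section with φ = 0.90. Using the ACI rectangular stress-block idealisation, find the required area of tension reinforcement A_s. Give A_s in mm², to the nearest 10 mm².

A_s ≈ 3930 mm²

M_n = M_u/φ = 900/0.90 = 1000 kN·m.
With M_n = 0.85 f'_c a b (d − a/2), solve the quadratic for a:
a = d − √(d² − 2M_n/(0.85 f'_c b)) = 710 − √(710² − 2 × 1000×10⁶/(0.85 × 34.4 × 365)) = 147.24 mm.
A_s = 0.85 f'_c a b / f_y = 0.85 × 34.4 × 147.24 × 365 / 400 = 3928.6 mm².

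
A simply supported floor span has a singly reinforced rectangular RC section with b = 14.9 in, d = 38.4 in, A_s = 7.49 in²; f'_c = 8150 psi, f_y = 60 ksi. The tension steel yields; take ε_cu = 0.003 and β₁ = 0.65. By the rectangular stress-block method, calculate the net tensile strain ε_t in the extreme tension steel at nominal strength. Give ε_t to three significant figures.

ε_t ≈ 0.0142

a = A_s f_y/(0.85 f'_c b) = 4.354 in.
β₁ = 0.65, so c = a/β₁ = 4.354/0.65 = 6.698 in.
From the linear strain diagram with ε_cu = 0.003: ε_t = 0.003 (d − c)/c = 0.003 × (38.4 − 6.698)/6.698 = 0.0142.
Since ε_t ≥ 0.005, the section is tension-controlled.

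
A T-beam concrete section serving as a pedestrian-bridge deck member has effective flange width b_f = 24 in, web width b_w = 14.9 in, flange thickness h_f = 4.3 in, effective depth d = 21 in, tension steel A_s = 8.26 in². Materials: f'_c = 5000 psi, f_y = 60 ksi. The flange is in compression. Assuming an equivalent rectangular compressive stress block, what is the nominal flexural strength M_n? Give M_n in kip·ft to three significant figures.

M_n ≈ 766 kip·ft

Tension: T = A_s f_y = 8.26 × 60 = 495.6 kips.
Try a within the flange: a = T/(0.85 f'_c b_f) = 495.6/(0.85 × 5 × 24) = 4.859 in.
a = 4.859 > h_f = 4.3 in: the block extends into the web. Split into flange-overhang and web parts.
C_f = 0.85 f'_c (b_f − b_w) h_f = 0.85 × 5 × (24 − 14.9) × 4.3 = 166.3 kips.
Remaining web compression depth: a_w = (T − C_f)/(0.85 f'_c b_w) = (495.6 − 166.3)/(0.85 × 5 × 14.9) = 5.200 in.
M_n = C_f(d − h_f/2) + (T − C_f)(d − a_w/2) = 166.3 × (21 − 2.15) + 329.3 × (21 − 2.6) = 3134.8 + 6059.1 = 9193.9 kip·in.
M_n = 9193.9/12 = 766.16 kip·ft.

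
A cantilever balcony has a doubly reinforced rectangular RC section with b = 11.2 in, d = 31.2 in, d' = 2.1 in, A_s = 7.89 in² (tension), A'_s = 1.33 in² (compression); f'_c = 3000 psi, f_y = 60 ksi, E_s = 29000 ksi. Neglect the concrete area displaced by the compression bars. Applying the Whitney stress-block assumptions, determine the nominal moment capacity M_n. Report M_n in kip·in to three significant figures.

Assume both steels yield.
a = (A_s − A'_s) f_y/(0.85 f'_c b) = (7.89 − 1.33) × 60/(0.85 × 3 × 11.2) = 13.782 in.
c = a/β₁ = 13.782/0.85 = 16.214 in; ε'_s = 0.003(c − d')/c = 0.0026 ≥ ε_y = 0.0021, so the compression steel yields.
M_n = (A_s − A'_s) f_y (d − a/2) + A'_s f_y (d − d') = 393.6 × (31.2 − 6.891) + 79.8 × (31.2 − 2.1) = 9568.0 + 2322.2 = 11890.2 kip·in.

M_n ≈ 11900 kip·in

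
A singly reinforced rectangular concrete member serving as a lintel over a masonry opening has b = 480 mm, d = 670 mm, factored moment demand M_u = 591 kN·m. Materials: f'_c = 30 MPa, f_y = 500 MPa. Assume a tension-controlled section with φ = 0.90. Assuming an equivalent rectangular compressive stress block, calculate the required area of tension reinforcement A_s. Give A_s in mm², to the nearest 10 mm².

M_n = M_u/φ = 591/0.90 = 656.667 kN·m.
With M_n = 0.85 f'_c a b (d − a/2), solve the quadratic for a:
a = d − √(d² − 2M_n/(0.85 f'_c b)) = 670 − √(670² − 2 × 656.667×10⁶/(0.85 × 30 × 480)) = 85.53 mm.
A_s = 0.85 f'_c a b / f_y = 0.85 × 30 × 85.53 × 480 / 500 = 2093.8 mm².

A_s ≈ 2090 mm²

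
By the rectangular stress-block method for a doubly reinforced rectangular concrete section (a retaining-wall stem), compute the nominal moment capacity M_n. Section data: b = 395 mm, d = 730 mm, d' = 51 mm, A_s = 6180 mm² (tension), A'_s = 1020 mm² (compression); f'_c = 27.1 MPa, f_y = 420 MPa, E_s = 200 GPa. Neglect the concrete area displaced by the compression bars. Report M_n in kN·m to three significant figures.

Assume both tension and compression steel yield.
Net tension couple steel: A_s − A'_s = 5160 mm².
a = (A_s − A'_s) f_y / (0.85 f'_c b) = 2167200/(0.85 × 27.1 × 395) = 238.18 mm.
c = a/β₁ = 238.18/0.85 = 280.21 mm; ε'_s = 0.003(c − d')/c = 0.0025 ≥ f_y/E_s = 0.0021, so compression steel does yield.
M_n = (A_s − A'_s) f_y (d − a/2) + A'_s f_y (d − d') = [2167200 × (730 − 119.09) + 428400 × (730 − 51)] × 10⁻⁶ = 1323.96 + 290.88 = 1614.84 kN·m.

M_n ≈ 1610 kN·m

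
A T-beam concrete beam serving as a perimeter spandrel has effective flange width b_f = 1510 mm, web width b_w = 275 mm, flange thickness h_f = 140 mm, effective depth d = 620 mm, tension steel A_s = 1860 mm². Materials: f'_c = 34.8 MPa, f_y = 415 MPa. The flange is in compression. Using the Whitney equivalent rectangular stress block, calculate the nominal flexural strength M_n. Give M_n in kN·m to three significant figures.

Tension: T = A_s f_y = 1860 × 415 = 771900 N.
Try a within the flange: a = T/(0.85 f'_c b_f) = 771900/(0.85 × 34.8 × 1510) = 17.28 mm.
Since a = 17.28 ≤ h_f = 140 mm, the stress block lies entirely in the flange; analyse as a rectangular beam of width b_f.
M_n = T(d − a/2) = 771900 × (620 − 8.64) = 471.91 × 10⁶ N·mm.
M_n = 471.91 kN·m.

M_n ≈ 472 kN·m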